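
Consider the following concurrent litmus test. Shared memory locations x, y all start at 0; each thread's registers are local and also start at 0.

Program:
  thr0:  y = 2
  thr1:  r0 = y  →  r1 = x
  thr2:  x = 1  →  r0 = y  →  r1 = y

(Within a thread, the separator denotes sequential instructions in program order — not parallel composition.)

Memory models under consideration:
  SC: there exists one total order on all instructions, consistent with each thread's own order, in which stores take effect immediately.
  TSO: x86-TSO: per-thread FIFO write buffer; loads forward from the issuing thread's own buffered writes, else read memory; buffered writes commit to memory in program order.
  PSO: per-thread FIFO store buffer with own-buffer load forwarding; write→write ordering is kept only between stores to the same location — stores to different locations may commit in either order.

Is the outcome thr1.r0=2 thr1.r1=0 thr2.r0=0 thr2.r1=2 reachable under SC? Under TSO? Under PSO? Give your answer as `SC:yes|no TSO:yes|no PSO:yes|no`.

SC:no TSO:yes PSO:yes

outcome vector order: (thr1.r0,thr1.r1,thr2.r0,thr2.r1)
SC: 10 outcomes — {0000 0002 0022 0100 0102 0122 2022 2100 2102 2122}
TSO: 12 outcomes — {0000 0002 0022 0100 0102 0122 2000 2002 2022 2100 2102 2122}
PSO: 12 outcomes — {0000 0002 0022 0100 0102 0122 2000 2002 2022 2100 2102 2122}
target 2002 ∈ {TSO,PSO}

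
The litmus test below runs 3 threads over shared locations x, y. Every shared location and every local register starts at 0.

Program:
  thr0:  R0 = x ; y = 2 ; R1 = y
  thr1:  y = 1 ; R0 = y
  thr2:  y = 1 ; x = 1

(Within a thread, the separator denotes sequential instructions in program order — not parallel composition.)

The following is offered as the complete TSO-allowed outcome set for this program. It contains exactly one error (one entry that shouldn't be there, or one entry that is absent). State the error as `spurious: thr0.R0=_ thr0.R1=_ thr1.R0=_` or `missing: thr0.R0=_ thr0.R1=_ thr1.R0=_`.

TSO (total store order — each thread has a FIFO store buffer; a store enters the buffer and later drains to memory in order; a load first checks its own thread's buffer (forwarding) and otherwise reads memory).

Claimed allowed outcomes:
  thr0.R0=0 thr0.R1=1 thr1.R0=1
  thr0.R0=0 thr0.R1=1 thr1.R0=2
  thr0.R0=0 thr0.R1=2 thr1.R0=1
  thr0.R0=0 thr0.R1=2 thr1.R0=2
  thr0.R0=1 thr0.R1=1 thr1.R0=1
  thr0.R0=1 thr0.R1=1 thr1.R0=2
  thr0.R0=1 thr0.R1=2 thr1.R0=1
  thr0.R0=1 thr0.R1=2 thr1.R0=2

outcome vector order: (thr0.R0,thr0.R1,thr1.R0)
TSO: 7 outcomes — {(0,1,1), (0,1,2), (0,2,1), (0,2,2), (1,1,1), (1,2,1), (1,2,2)}
claimed∖TSO = {(1,1,2)}

spurious: thr0.R0=1 thr0.R1=1 thr1.R0=2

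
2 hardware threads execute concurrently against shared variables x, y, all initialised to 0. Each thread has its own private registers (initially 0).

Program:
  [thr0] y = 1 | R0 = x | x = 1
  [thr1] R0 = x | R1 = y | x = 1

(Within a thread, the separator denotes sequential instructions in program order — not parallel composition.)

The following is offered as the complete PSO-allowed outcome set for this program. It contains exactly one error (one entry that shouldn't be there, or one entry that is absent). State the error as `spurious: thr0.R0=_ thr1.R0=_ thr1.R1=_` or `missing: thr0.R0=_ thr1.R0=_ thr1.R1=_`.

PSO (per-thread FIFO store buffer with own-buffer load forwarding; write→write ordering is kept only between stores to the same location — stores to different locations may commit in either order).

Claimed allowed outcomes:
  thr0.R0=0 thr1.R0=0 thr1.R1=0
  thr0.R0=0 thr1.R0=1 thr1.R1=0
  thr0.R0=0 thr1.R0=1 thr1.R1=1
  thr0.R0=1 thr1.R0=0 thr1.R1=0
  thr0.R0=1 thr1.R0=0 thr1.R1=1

missing: thr0.R0=0 thr1.R0=0 thr1.R1=1

outcome vector order: (thr0.R0,thr1.R0,thr1.R1)
under PSO → 0/0/0, 0/0/1, 0/1/0, 0/1/1, 1/0/0, 1/0/1
PSO∖claimed = {0/0/1}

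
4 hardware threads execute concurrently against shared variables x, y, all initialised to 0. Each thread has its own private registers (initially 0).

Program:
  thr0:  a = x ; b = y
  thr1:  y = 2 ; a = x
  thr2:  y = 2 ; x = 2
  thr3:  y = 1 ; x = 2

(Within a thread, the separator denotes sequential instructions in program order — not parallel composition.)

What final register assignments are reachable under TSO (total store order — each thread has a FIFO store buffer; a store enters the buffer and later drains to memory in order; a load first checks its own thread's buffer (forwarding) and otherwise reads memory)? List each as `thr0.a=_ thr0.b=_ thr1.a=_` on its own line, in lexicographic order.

outcome vector order: (thr0.a,thr0.b,thr1.a)
|TSO outcomes| = 10

thr0.a=0 thr0.b=0 thr1.a=0
thr0.a=0 thr0.b=0 thr1.a=2
thr0.a=0 thr0.b=1 thr1.a=0
thr0.a=0 thr0.b=1 thr1.a=2
thr0.a=0 thr0.b=2 thr1.a=0
thr0.a=0 thr0.b=2 thr1.a=2
thr0.a=2 thr0.b=1 thr1.a=0
thr0.a=2 thr0.b=1 thr1.a=2
thr0.a=2 thr0.b=2 thr1.a=0
thr0.a=2 thr0.b=2 thr1.a=2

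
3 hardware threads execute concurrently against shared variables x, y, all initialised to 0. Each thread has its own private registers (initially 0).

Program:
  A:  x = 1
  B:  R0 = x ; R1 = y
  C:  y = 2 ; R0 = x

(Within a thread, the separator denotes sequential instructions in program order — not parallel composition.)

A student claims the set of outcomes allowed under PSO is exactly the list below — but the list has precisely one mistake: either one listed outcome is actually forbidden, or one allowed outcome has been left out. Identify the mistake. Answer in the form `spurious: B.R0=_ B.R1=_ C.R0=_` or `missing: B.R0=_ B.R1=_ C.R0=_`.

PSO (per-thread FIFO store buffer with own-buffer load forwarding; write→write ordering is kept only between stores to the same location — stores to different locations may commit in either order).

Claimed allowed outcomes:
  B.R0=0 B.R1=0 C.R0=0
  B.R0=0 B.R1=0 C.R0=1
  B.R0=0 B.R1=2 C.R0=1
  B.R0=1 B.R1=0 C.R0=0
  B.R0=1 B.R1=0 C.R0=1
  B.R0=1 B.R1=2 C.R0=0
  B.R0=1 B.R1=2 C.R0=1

outcome vector order: (B.R0,B.R1,C.R0)
[PSO] allowed = {(0,0,0), (0,0,1), (0,2,0), (0,2,1), (1,0,0), (1,0,1), (1,2,0), (1,2,1)}
PSO∖claimed = {(0,2,0)}

missing: B.R0=0 B.R1=2 C.R0=0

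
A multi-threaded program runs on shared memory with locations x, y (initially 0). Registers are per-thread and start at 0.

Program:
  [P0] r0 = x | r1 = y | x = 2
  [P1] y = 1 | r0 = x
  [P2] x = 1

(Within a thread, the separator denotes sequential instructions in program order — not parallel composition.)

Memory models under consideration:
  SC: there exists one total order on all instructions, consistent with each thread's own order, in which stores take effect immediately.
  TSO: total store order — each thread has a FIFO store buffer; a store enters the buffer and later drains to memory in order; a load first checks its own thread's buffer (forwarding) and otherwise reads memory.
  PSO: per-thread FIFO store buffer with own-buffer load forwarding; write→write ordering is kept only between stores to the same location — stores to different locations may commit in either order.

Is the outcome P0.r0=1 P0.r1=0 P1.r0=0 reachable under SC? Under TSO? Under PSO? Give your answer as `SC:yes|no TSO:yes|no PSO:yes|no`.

SC:no TSO:yes PSO:yes

outcome vector order: (P0.r0,P0.r1,P1.r0)
under SC → 0/0/0; 0/0/1; 0/0/2; 0/1/0; 0/1/1; 0/1/2; 1/0/1; 1/0/2; 1/1/0; 1/1/1; 1/1/2
under TSO → 0/0/0; 0/0/1; 0/0/2; 0/1/0; 0/1/1; 0/1/2; 1/0/0; 1/0/1; 1/0/2; 1/1/0; 1/1/1; 1/1/2
under PSO → 0/0/0; 0/0/1; 0/0/2; 0/1/0; 0/1/1; 0/1/2; 1/0/0; 1/0/1; 1/0/2; 1/1/0; 1/1/1; 1/1/2
target 1/0/0 ∈ {TSO,PSO}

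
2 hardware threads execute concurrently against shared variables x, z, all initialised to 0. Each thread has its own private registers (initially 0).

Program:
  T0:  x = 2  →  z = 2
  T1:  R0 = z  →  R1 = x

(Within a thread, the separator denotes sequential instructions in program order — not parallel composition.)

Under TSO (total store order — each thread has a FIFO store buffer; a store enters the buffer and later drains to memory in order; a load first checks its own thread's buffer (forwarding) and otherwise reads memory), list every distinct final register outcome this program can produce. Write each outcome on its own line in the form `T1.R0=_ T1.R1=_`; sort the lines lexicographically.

outcome vector order: (T1.R0,T1.R1)
|TSO outcomes| = 3

T1.R0=0 T1.R1=0
T1.R0=0 T1.R1=2
T1.R0=2 T1.R1=2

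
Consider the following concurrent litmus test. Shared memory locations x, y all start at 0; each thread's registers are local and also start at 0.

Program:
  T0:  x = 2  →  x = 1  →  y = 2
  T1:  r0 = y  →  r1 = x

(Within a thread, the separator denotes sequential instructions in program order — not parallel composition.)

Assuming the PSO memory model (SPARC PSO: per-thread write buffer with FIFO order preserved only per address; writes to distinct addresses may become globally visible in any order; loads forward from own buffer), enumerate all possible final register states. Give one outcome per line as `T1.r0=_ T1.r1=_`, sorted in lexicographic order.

T1.r0=0 T1.r1=0
T1.r0=0 T1.r1=1
T1.r0=0 T1.r1=2
T1.r0=2 T1.r1=0
T1.r0=2 T1.r1=1
T1.r0=2 T1.r1=2

outcome vector order: (T1.r0,T1.r1)
|PSO outcomes| = 6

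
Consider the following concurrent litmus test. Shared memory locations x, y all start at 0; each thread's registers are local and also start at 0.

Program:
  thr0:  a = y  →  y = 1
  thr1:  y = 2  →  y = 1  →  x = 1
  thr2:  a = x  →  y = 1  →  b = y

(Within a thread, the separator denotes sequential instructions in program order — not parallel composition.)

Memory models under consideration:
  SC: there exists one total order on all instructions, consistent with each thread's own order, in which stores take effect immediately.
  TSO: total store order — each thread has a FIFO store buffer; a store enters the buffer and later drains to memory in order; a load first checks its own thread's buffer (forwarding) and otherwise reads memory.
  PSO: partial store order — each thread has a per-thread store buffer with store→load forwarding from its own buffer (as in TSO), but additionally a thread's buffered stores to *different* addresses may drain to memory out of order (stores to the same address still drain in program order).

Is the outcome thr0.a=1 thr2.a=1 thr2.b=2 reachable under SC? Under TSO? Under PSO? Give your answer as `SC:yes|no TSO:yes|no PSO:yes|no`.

SC:no TSO:no PSO:yes

outcome vector order: (thr0.a,thr2.a,thr2.b)
SC: 9 outcomes — {(0,0,1); (0,0,2); (0,1,1); (1,0,1); (1,0,2); (1,1,1); (2,0,1); (2,0,2); (2,1,1)}
TSO: 9 outcomes — {(0,0,1); (0,0,2); (0,1,1); (1,0,1); (1,0,2); (1,1,1); (2,0,1); (2,0,2); (2,1,1)}
PSO: 12 outcomes — {(0,0,1); (0,0,2); (0,1,1); (0,1,2); (1,0,1); (1,0,2); (1,1,1); (1,1,2); (2,0,1); (2,0,2); (2,1,1); (2,1,2)}
target (1,1,2) ∈ {PSO}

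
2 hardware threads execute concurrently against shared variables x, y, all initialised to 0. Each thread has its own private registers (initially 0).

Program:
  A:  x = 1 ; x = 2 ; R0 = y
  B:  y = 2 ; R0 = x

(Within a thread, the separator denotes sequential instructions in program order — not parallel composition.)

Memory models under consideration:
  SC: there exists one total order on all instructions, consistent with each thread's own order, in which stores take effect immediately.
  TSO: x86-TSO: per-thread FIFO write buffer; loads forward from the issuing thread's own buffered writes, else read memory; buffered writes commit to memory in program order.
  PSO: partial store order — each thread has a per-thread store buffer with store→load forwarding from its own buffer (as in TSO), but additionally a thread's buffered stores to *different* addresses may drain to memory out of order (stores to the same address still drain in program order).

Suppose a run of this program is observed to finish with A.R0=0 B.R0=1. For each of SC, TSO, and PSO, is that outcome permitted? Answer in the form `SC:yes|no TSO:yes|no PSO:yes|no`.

SC:no TSO:yes PSO:yes

outcome vector order: (A.R0,B.R0)
SC: 4 outcomes — {(0,2); (2,0); (2,1); (2,2)}
TSO: 6 outcomes — {(0,0); (0,1); (0,2); (2,0); (2,1); (2,2)}
PSO: 6 outcomes — {(0,0); (0,1); (0,2); (2,0); (2,1); (2,2)}
target (0,1) ∈ {TSO,PSO}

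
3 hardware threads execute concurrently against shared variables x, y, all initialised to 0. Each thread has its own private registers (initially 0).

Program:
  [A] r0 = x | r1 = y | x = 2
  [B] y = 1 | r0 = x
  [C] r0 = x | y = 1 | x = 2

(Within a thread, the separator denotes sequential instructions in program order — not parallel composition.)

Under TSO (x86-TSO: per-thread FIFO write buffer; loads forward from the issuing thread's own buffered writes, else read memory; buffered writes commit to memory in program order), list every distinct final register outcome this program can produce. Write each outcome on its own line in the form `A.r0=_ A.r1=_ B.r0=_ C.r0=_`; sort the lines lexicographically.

outcome vector order: (A.r0,A.r1,B.r0,C.r0)
|TSO outcomes| = 10

A.r0=0 A.r1=0 B.r0=0 C.r0=0
A.r0=0 A.r1=0 B.r0=0 C.r0=2
A.r0=0 A.r1=0 B.r0=2 C.r0=0
A.r0=0 A.r1=0 B.r0=2 C.r0=2
A.r0=0 A.r1=1 B.r0=0 C.r0=0
A.r0=0 A.r1=1 B.r0=0 C.r0=2
A.r0=0 A.r1=1 B.r0=2 C.r0=0
A.r0=0 A.r1=1 B.r0=2 C.r0=2
A.r0=2 A.r1=1 B.r0=0 C.r0=0
A.r0=2 A.r1=1 B.r0=2 C.r0=0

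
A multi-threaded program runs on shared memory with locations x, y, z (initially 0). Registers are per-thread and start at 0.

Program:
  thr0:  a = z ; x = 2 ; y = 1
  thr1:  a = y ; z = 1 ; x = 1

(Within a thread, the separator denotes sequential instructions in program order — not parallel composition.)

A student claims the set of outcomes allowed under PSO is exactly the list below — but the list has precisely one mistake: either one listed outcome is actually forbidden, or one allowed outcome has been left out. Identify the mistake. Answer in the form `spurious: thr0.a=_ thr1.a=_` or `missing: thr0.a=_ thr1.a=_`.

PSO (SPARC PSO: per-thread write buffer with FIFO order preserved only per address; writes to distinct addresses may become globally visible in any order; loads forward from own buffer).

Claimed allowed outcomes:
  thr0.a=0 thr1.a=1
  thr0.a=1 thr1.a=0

outcome vector order: (thr0.a,thr1.a)
[PSO] allowed = {<0 0>; <0 1>; <1 0>}
PSO∖claimed = {<0 0>}

missing: thr0.a=0 thr1.a=0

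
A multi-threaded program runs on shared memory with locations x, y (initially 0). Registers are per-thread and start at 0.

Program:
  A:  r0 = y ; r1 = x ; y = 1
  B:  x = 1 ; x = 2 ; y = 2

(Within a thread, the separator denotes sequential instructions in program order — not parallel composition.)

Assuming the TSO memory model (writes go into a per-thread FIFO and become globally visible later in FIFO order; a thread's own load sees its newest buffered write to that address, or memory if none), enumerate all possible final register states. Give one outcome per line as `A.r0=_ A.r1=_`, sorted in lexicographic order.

outcome vector order: (A.r0,A.r1)
|TSO outcomes| = 4

A.r0=0 A.r1=0
A.r0=0 A.r1=1
A.r0=0 A.r1=2
A.r0=2 A.r1=2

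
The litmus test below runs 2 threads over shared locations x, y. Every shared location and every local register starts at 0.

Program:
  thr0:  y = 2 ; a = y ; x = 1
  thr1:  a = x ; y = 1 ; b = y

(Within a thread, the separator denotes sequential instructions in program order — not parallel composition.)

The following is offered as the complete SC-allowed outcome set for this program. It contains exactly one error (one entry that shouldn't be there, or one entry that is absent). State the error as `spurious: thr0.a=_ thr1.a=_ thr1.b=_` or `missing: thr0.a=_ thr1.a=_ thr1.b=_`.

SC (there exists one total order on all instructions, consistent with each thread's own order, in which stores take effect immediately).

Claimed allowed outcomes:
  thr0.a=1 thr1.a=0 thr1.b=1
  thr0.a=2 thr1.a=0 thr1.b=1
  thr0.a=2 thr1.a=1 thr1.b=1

missing: thr0.a=2 thr1.a=0 thr1.b=2

outcome vector order: (thr0.a,thr1.a,thr1.b)
under SC → 1/0/1 2/0/1 2/0/2 2/1/1
SC∖claimed = {2/0/2}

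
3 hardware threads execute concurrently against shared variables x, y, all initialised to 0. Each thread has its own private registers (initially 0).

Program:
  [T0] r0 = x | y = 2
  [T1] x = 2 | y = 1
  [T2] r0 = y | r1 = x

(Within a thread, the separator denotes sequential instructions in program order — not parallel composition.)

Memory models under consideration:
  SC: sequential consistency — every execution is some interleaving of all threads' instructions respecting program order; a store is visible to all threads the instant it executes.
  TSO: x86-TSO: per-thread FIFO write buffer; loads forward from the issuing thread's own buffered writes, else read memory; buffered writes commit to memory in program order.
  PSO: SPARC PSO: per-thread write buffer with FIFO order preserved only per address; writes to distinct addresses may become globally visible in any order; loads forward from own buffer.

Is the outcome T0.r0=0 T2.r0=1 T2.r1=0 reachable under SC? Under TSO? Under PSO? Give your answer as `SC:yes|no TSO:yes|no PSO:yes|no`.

SC:no TSO:no PSO:yes

outcome vector order: (T0.r0,T2.r0,T2.r1)
SC (9): 0/0/0, 0/0/2, 0/1/2, 0/2/0, 0/2/2, 2/0/0, 2/0/2, 2/1/2, 2/2/2
TSO (9): 0/0/0, 0/0/2, 0/1/2, 0/2/0, 0/2/2, 2/0/0, 2/0/2, 2/1/2, 2/2/2
PSO (11): 0/0/0, 0/0/2, 0/1/0, 0/1/2, 0/2/0, 0/2/2, 2/0/0, 2/0/2, 2/1/0, 2/1/2, 2/2/2
target 0/1/0 ∈ {PSO}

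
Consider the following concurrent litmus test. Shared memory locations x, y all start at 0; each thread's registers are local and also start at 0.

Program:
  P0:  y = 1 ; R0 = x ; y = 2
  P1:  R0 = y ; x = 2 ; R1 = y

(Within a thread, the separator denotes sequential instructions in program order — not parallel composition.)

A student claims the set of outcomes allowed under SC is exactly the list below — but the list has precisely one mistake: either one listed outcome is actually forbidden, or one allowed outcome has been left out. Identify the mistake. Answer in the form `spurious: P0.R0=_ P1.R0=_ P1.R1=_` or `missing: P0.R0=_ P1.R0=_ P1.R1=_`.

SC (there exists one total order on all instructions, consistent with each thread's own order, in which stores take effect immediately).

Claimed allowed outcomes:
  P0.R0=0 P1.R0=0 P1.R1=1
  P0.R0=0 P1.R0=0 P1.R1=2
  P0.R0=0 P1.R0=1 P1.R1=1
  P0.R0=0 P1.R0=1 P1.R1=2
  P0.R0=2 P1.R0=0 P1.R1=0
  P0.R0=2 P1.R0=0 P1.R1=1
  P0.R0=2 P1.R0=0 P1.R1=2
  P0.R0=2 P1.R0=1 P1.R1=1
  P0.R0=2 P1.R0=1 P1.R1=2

missing: P0.R0=0 P1.R0=2 P1.R1=2

outcome vector order: (P0.R0,P1.R0,P1.R1)
SC (10): 001 002 011 012 022 200 201 202 211 212
SC∖claimed = {022}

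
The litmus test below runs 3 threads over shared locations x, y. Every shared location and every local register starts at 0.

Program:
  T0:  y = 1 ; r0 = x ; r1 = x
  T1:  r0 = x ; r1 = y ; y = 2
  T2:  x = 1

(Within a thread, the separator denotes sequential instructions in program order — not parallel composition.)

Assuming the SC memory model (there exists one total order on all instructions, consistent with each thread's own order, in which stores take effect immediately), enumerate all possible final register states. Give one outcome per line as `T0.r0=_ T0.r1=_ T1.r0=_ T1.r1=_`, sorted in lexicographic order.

outcome vector order: (T0.r0,T0.r1,T1.r0,T1.r1)
|SC outcomes| = 10

T0.r0=0 T0.r1=0 T1.r0=0 T1.r1=0
T0.r0=0 T0.r1=0 T1.r0=0 T1.r1=1
T0.r0=0 T0.r1=0 T1.r0=1 T1.r1=1
T0.r0=0 T0.r1=1 T1.r0=0 T1.r1=0
T0.r0=0 T0.r1=1 T1.r0=0 T1.r1=1
T0.r0=0 T0.r1=1 T1.r0=1 T1.r1=1
T0.r0=1 T0.r1=1 T1.r0=0 T1.r1=0
T0.r0=1 T0.r1=1 T1.r0=0 T1.r1=1
T0.r0=1 T0.r1=1 T1.r0=1 T1.r1=0
T0.r0=1 T0.r1=1 T1.r0=1 T1.r1=1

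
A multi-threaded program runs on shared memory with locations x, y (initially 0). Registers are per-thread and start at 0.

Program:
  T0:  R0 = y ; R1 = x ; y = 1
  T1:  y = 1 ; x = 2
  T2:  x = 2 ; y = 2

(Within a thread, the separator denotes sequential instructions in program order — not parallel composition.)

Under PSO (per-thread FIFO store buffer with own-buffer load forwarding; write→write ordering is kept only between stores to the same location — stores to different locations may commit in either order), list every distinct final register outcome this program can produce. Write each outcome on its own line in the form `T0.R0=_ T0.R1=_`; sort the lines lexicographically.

outcome vector order: (T0.R0,T0.R1)
|PSO outcomes| = 6

T0.R0=0 T0.R1=0
T0.R0=0 T0.R1=2
T0.R0=1 T0.R1=0
T0.R0=1 T0.R1=2
T0.R0=2 T0.R1=0
T0.R0=2 T0.R1=2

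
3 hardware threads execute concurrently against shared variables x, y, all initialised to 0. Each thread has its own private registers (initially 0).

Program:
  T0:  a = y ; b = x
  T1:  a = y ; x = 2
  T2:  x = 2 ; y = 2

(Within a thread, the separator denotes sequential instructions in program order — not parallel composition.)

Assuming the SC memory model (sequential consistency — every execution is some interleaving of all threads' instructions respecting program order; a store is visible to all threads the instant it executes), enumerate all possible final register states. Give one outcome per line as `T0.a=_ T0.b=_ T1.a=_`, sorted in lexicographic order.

T0.a=0 T0.b=0 T1.a=0
T0.a=0 T0.b=0 T1.a=2
T0.a=0 T0.b=2 T1.a=0
T0.a=0 T0.b=2 T1.a=2
T0.a=2 T0.b=2 T1.a=0
T0.a=2 T0.b=2 T1.a=2

outcome vector order: (T0.a,T0.b,T1.a)
|SC outcomes| = 6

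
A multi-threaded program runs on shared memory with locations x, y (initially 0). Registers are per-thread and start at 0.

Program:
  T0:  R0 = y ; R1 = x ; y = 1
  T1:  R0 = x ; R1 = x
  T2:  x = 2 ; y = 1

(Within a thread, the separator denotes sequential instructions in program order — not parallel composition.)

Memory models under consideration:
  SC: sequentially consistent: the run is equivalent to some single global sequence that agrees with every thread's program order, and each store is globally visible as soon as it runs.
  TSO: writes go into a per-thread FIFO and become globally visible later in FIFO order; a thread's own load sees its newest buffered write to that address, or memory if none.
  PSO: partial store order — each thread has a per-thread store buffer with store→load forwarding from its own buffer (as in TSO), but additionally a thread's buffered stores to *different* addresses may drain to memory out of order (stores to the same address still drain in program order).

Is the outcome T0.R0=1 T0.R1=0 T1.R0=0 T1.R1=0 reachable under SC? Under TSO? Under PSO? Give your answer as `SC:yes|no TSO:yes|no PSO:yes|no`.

outcome vector order: (T0.R0,T0.R1,T1.R0,T1.R1)
[SC] allowed = {0/0/0/0 0/0/0/2 0/0/2/2 0/2/0/0 0/2/0/2 0/2/2/2 1/2/0/0 1/2/0/2 1/2/2/2}
[TSO] allowed = {0/0/0/0 0/0/0/2 0/0/2/2 0/2/0/0 0/2/0/2 0/2/2/2 1/2/0/0 1/2/0/2 1/2/2/2}
[PSO] allowed = {0/0/0/0 0/0/0/2 0/0/2/2 0/2/0/0 0/2/0/2 0/2/2/2 1/0/0/0 1/0/0/2 1/0/2/2 1/2/0/0 1/2/0/2 1/2/2/2}
target 1/0/0/0 ∈ {PSO}

SC:no TSO:no PSO:yes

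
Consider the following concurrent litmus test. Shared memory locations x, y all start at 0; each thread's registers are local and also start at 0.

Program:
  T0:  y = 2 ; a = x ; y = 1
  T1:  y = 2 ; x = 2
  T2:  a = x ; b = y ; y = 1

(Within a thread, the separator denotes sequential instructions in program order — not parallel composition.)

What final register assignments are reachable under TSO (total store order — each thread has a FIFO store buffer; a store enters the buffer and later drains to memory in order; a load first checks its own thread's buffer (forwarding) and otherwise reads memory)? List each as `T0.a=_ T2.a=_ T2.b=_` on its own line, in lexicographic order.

outcome vector order: (T0.a,T2.a,T2.b)
|TSO outcomes| = 10

T0.a=0 T2.a=0 T2.b=0
T0.a=0 T2.a=0 T2.b=1
T0.a=0 T2.a=0 T2.b=2
T0.a=0 T2.a=2 T2.b=1
T0.a=0 T2.a=2 T2.b=2
T0.a=2 T2.a=0 T2.b=0
T0.a=2 T2.a=0 T2.b=1
T0.a=2 T2.a=0 T2.b=2
T0.a=2 T2.a=2 T2.b=1
T0.a=2 T2.a=2 T2.b=2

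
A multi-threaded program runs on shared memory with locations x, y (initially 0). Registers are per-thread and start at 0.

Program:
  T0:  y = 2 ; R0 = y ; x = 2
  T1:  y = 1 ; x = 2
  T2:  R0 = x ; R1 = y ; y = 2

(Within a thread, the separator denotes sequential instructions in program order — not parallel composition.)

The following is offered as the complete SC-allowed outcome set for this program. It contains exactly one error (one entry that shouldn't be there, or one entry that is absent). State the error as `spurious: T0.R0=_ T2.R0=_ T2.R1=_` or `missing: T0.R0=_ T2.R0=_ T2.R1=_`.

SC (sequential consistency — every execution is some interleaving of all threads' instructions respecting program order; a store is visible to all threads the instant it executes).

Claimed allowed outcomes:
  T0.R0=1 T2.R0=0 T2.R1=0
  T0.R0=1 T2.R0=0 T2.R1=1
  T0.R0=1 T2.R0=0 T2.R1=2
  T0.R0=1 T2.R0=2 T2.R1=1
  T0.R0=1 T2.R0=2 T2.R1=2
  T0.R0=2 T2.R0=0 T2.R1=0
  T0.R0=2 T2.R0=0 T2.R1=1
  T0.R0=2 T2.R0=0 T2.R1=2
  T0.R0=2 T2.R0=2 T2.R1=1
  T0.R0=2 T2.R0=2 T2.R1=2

outcome vector order: (T0.R0,T2.R0,T2.R1)
under SC → (1,0,0) (1,0,1) (1,0,2) (1,2,1) (2,0,0) (2,0,1) (2,0,2) (2,2,1) (2,2,2)
claimed∖SC = {(1,2,2)}

spurious: T0.R0=1 T2.R0=2 T2.R1=2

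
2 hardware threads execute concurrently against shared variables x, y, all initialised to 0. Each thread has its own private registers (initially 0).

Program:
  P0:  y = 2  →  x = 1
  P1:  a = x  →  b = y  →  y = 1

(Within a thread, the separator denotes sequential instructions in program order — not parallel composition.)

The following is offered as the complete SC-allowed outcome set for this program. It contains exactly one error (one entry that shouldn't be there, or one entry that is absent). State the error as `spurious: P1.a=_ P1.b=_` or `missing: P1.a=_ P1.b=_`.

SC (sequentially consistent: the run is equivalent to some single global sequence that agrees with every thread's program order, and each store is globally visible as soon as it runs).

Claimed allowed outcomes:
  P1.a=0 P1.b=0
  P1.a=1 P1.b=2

outcome vector order: (P1.a,P1.b)
under SC → <0 0> <0 2> <1 2>
SC∖claimed = {<0 2>}

missing: P1.a=0 P1.b=2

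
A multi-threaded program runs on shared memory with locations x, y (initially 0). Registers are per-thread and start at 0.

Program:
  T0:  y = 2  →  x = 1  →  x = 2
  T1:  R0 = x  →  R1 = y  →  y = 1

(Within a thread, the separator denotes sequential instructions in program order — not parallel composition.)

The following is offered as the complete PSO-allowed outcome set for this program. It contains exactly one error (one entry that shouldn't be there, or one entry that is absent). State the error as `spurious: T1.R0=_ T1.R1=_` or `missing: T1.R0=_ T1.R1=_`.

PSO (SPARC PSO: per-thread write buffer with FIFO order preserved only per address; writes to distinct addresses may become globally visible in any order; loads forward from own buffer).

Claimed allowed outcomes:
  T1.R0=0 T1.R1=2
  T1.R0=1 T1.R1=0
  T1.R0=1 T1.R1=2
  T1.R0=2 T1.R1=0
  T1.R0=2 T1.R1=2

missing: T1.R0=0 T1.R1=0

outcome vector order: (T1.R0,T1.R1)
under PSO → (0,0); (0,2); (1,0); (1,2); (2,0); (2,2)
PSO∖claimed = {(0,0)}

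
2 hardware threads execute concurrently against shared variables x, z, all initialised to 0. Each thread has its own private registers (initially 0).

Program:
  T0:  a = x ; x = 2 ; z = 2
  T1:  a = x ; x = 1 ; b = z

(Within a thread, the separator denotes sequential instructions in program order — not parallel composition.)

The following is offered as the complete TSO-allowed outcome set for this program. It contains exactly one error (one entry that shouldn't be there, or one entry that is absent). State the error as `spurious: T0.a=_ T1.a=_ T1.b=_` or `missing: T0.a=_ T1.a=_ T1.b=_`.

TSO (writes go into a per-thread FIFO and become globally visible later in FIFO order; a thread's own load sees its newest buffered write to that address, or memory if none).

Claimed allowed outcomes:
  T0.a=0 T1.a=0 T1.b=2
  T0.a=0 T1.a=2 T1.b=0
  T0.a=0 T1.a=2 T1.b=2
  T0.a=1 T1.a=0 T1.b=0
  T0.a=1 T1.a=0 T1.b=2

outcome vector order: (T0.a,T1.a,T1.b)
[TSO] allowed = {0/0/0, 0/0/2, 0/2/0, 0/2/2, 1/0/0, 1/0/2}
TSO∖claimed = {0/0/0}

missing: T0.a=0 T1.a=0 T1.b=0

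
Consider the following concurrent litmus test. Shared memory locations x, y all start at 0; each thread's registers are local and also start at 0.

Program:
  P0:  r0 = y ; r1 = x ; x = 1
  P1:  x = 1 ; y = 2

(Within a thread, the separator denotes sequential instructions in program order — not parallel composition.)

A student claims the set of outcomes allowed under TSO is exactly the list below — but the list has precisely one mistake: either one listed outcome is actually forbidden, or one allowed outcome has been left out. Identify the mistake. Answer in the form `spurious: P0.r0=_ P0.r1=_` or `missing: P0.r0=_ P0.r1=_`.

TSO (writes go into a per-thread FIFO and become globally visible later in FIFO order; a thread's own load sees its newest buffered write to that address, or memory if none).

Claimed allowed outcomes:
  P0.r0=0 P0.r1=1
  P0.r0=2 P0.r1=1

outcome vector order: (P0.r0,P0.r1)
TSO: 3 outcomes — {00 01 21}
TSO∖claimed = {00}

missing: P0.r0=0 P0.r1=0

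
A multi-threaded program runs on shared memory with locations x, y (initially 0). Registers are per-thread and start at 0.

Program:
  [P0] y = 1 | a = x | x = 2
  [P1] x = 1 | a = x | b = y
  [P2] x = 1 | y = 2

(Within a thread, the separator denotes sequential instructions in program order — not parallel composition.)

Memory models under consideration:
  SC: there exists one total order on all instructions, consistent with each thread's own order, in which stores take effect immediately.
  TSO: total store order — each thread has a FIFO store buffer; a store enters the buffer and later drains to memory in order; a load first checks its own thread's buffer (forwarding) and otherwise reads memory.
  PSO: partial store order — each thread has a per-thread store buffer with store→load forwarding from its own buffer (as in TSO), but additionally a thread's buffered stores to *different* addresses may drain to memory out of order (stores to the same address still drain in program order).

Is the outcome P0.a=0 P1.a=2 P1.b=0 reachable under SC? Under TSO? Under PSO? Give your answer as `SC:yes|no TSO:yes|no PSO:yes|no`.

outcome vector order: (P0.a,P1.a,P1.b)
SC: 9 outcomes — {0/1/1 0/1/2 0/2/1 0/2/2 1/1/0 1/1/1 1/1/2 1/2/1 1/2/2}
TSO: 10 outcomes — {0/1/0 0/1/1 0/1/2 0/2/1 0/2/2 1/1/0 1/1/1 1/1/2 1/2/1 1/2/2}
PSO: 12 outcomes — {0/1/0 0/1/1 0/1/2 0/2/0 0/2/1 0/2/2 1/1/0 1/1/1 1/1/2 1/2/0 1/2/1 1/2/2}
target 0/2/0 ∈ {PSO}

SC:no TSO:no PSO:yes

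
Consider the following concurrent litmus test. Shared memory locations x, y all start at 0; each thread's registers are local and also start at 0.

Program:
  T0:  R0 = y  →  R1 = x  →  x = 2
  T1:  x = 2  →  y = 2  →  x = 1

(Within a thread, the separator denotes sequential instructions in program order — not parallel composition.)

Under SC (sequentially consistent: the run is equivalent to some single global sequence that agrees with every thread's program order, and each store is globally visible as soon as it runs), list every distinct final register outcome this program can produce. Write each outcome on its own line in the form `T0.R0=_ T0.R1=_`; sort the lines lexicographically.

outcome vector order: (T0.R0,T0.R1)
|SC outcomes| = 5

T0.R0=0 T0.R1=0
T0.R0=0 T0.R1=1
T0.R0=0 T0.R1=2
T0.R0=2 T0.R1=1
T0.R0=2 T0.R1=2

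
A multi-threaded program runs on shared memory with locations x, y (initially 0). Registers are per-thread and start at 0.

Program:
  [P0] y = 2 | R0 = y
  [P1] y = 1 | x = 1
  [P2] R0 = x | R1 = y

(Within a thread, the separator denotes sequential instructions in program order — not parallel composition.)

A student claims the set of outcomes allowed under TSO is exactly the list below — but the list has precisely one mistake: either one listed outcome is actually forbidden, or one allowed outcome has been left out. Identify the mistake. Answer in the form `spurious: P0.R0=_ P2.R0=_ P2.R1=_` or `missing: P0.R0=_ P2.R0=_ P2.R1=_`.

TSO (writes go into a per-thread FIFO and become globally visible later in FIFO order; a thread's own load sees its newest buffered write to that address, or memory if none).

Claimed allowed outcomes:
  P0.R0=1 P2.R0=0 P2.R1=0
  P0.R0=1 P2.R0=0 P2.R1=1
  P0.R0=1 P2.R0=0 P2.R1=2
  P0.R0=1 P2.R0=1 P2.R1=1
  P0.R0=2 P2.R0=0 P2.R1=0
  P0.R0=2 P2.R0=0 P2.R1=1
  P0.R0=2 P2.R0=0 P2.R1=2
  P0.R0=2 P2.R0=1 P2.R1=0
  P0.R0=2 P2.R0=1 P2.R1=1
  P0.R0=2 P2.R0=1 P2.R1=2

outcome vector order: (P0.R0,P2.R0,P2.R1)
TSO (9): <1 0 0>; <1 0 1>; <1 0 2>; <1 1 1>; <2 0 0>; <2 0 1>; <2 0 2>; <2 1 1>; <2 1 2>
claimed∖TSO = {<2 1 0>}

spurious: P0.R0=2 P2.R0=1 P2.R1=0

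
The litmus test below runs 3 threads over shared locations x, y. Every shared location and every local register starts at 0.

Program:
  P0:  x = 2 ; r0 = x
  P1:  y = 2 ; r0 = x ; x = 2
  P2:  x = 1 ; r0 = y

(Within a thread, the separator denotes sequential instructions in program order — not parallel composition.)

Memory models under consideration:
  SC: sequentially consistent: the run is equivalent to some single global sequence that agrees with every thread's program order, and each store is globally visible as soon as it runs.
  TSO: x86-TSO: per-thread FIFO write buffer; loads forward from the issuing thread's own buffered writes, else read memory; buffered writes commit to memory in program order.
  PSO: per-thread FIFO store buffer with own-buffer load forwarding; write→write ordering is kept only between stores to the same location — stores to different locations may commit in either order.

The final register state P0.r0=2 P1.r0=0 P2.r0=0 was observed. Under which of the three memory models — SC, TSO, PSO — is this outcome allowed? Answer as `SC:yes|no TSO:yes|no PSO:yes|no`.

SC:no TSO:yes PSO:yes

outcome vector order: (P0.r0,P1.r0,P2.r0)
[SC] allowed = {<1 0 2>, <1 1 0>, <1 1 2>, <1 2 2>, <2 0 2>, <2 1 0>, <2 1 2>, <2 2 0>, <2 2 2>}
[TSO] allowed = {<1 0 0>, <1 0 2>, <1 1 0>, <1 1 2>, <1 2 0>, <1 2 2>, <2 0 0>, <2 0 2>, <2 1 0>, <2 1 2>, <2 2 0>, <2 2 2>}
[PSO] allowed = {<1 0 0>, <1 0 2>, <1 1 0>, <1 1 2>, <1 2 0>, <1 2 2>, <2 0 0>, <2 0 2>, <2 1 0>, <2 1 2>, <2 2 0>, <2 2 2>}
target <2 0 0> ∈ {TSO,PSO}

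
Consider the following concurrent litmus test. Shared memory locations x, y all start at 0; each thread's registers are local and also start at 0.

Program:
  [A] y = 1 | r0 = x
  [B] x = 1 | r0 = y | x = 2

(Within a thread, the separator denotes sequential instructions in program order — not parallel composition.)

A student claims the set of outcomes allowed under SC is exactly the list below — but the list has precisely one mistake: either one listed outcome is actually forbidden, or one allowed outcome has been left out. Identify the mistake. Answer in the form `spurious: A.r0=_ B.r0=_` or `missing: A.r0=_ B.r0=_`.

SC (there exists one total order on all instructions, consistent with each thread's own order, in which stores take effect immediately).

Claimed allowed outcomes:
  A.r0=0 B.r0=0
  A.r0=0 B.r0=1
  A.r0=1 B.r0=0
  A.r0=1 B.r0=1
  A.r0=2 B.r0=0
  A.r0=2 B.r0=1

outcome vector order: (A.r0,B.r0)
under SC → 01; 10; 11; 20; 21
claimed∖SC = {00}

spurious: A.r0=0 B.r0=0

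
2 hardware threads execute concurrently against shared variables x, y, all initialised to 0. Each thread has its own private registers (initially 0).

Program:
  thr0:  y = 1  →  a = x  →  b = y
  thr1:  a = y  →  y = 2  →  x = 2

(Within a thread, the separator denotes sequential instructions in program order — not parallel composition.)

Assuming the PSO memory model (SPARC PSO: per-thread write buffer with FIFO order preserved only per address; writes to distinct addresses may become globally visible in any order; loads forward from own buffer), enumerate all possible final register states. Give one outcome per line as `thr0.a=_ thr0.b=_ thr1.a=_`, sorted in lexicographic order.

outcome vector order: (thr0.a,thr0.b,thr1.a)
|PSO outcomes| = 8

thr0.a=0 thr0.b=1 thr1.a=0
thr0.a=0 thr0.b=1 thr1.a=1
thr0.a=0 thr0.b=2 thr1.a=0
thr0.a=0 thr0.b=2 thr1.a=1
thr0.a=2 thr0.b=1 thr1.a=0
thr0.a=2 thr0.b=1 thr1.a=1
thr0.a=2 thr0.b=2 thr1.a=0
thr0.a=2 thr0.b=2 thr1.a=1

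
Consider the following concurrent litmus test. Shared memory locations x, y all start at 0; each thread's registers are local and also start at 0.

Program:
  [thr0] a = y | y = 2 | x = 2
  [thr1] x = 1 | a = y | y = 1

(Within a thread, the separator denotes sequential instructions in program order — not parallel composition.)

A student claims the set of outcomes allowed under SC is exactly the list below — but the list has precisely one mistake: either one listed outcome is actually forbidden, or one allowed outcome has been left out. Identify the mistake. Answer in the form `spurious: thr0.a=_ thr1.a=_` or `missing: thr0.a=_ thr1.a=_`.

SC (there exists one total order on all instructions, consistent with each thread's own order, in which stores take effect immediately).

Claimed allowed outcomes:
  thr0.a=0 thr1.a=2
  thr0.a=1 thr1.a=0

outcome vector order: (thr0.a,thr1.a)
[SC] allowed = {00, 02, 10}
SC∖claimed = {00}

missing: thr0.a=0 thr1.a=0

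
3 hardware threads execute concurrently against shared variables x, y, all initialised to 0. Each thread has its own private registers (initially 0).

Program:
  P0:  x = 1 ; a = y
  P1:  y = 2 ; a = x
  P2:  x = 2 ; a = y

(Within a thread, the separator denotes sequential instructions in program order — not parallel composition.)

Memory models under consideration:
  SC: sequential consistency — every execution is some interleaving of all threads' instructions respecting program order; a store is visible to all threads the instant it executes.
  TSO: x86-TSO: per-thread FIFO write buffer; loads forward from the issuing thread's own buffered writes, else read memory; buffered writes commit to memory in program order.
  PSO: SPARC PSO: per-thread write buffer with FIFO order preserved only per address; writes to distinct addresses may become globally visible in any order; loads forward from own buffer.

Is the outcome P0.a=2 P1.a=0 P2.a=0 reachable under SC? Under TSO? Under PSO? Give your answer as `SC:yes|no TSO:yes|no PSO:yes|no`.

outcome vector order: (P0.a,P1.a,P2.a)
[SC] allowed = {010 012 020 022 202 210 212 220 222}
[TSO] allowed = {000 002 010 012 020 022 200 202 210 212 220 222}
[PSO] allowed = {000 002 010 012 020 022 200 202 210 212 220 222}
target 200 ∈ {TSO,PSO}

SC:no TSO:yes PSO:yes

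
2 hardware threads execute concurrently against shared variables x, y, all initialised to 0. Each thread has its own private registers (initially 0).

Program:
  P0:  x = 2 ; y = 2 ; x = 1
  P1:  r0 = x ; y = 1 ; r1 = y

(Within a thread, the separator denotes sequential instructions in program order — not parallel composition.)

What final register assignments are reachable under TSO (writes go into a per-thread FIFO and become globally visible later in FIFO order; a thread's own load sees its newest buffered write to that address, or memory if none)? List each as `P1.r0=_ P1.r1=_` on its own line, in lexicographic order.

P1.r0=0 P1.r1=1
P1.r0=0 P1.r1=2
P1.r0=1 P1.r1=1
P1.r0=2 P1.r1=1
P1.r0=2 P1.r1=2

outcome vector order: (P1.r0,P1.r1)
|TSO outcomes| = 5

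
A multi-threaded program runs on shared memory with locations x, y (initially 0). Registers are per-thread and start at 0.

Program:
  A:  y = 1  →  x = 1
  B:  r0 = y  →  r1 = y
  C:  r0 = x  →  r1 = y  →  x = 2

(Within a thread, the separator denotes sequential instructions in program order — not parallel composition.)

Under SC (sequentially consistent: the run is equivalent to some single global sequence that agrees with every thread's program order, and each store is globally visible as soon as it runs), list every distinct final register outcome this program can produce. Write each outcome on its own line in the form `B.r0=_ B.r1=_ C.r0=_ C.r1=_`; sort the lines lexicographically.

outcome vector order: (B.r0,B.r1,C.r0,C.r1)
|SC outcomes| = 9

B.r0=0 B.r1=0 C.r0=0 C.r1=0
B.r0=0 B.r1=0 C.r0=0 C.r1=1
B.r0=0 B.r1=0 C.r0=1 C.r1=1
B.r0=0 B.r1=1 C.r0=0 C.r1=0
B.r0=0 B.r1=1 C.r0=0 C.r1=1
B.r0=0 B.r1=1 C.r0=1 C.r1=1
B.r0=1 B.r1=1 C.r0=0 C.r1=0
B.r0=1 B.r1=1 C.r0=0 C.r1=1
B.r0=1 B.r1=1 C.r0=1 C.r1=1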